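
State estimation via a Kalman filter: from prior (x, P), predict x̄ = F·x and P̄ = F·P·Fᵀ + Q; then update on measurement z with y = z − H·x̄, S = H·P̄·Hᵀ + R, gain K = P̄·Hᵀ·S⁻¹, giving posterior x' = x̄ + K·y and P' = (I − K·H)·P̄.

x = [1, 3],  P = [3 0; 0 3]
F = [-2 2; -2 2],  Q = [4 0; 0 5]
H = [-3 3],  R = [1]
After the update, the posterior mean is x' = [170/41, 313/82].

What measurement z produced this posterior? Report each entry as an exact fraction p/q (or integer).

z = [-1]

x̄ = F·x = [4, 4]
P̄ = F·P·Fᵀ + Q = [28 24; 24 29]
S = H·P̄·Hᵀ + R = [82]
K = P̄·Hᵀ·S⁻¹ = [-6/41; 15/82]
x' − x̄ = [6/41, -15/82] = K·y
y = (KᵀK)⁻¹·Kᵀ·(x' − x̄) = [-1]
z = y + H·x̄ = [-1] + [0] = [-1]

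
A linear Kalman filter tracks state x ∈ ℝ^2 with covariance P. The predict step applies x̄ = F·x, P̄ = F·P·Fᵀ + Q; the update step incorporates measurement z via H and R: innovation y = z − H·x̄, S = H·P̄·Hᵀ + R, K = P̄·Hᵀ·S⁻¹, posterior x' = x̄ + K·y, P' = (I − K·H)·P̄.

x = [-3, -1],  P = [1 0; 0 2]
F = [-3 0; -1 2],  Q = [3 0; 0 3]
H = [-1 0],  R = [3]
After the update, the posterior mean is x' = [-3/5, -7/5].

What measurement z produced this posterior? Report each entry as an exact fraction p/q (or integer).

z = [3]

x̄ = F·x = [9, 1]
P̄ = F·P·Fᵀ + Q = [12 3; 3 12]
S = H·P̄·Hᵀ + R = [15]
K = P̄·Hᵀ·S⁻¹ = [-4/5; -1/5]
x' − x̄ = [-48/5, -12/5] = K·y
y = (KᵀK)⁻¹·Kᵀ·(x' − x̄) = [12]
z = y + H·x̄ = [12] + [-9] = [3]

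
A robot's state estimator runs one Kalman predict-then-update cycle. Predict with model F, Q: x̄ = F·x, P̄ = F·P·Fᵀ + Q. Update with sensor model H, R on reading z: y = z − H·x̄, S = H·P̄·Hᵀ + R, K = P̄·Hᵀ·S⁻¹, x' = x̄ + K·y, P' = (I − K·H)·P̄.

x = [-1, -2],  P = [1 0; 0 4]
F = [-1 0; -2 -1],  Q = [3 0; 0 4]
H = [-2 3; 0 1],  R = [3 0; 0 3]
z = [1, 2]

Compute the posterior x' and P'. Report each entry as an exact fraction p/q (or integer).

x̄ = F·x = [1, 4]
P̄ = F·P·Fᵀ + Q = [4 2; 2 12]
y = z − H·x̄ = [-9, -2]
S = H·P̄·Hᵀ + R = [103 32; 32 15]
K = P̄·Hᵀ·S⁻¹ = [-94/521 270/521; 96/521 212/521]
x' = x̄ + K·y = [827/521, 796/521]
P' = (I − K·H)·P̄ = [1356/521 810/521; 810/521 636/521]

x' = [827/521, 796/521]
P' = [1356/521 810/521; 810/521 636/521]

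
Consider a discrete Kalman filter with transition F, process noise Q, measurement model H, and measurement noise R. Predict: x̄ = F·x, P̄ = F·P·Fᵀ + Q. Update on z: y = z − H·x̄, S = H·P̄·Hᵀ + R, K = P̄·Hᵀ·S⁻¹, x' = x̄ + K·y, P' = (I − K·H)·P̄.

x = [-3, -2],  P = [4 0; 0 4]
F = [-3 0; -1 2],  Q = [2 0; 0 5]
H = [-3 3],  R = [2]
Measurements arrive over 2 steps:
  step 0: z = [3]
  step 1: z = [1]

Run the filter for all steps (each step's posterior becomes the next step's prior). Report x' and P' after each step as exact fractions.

step 0: x̄ = F·x = [9, -1]
step 0: P̄ = F·P·Fᵀ + Q = [38 12; 12 25]
step 0: y = z − H·x̄ = [33]
step 0: S = H·P̄·Hᵀ + R = [353]
step 0: K = P̄·Hᵀ·S⁻¹ = [-78/353; 39/353]
step 0: x' = x̄ + K·y = [603/353, 934/353]
step 0: P' = (I − K·H)·P̄ = [7330/353 7278/353; 7278/353 7304/353]
step 1: x̄ = F·x = [-1809/353, 1265/353]
step 1: P̄ = F·P·Fᵀ + Q = [66676/353 -21678/353; -21678/353 9199/353]
step 1: y = z − H·x̄ = [-8869/353]
step 1: S = H·P̄·Hᵀ + R = [1073785/353]
step 1: K = P̄·Hᵀ·S⁻¹ = [-265062/1073785; 92631/1073785]
step 1: x' = x̄ + K·y = [1156821/1073785, 1520662/1073785]
step 1: P' = (I − K·H)·P̄ = [3789872/1073785 3613164/1073785; 3613164/1073785 3674918/1073785]

step 0: x' = [603/353, 934/353], P' = [7330/353 7278/353; 7278/353 7304/353]
step 1: x' = [1156821/1073785, 1520662/1073785], P' = [3789872/1073785 3613164/1073785; 3613164/1073785 3674918/1073785]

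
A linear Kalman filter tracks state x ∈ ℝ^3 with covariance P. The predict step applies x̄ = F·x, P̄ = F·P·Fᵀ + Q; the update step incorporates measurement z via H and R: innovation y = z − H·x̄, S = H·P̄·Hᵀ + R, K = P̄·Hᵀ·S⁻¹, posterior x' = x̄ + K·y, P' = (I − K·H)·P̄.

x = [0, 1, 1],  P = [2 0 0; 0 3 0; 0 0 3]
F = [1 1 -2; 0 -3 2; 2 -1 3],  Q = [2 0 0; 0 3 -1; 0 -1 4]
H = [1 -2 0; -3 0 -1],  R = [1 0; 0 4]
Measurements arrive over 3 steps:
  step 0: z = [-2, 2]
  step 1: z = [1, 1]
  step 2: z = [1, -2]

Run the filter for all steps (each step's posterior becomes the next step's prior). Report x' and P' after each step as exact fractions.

step 0: x̄ = F·x = [-1, -1, 2]
step 0: P̄ = F·P·Fᵀ + Q = [19 -21 -17; -21 42 26; -17 26 42]
step 0: y = z − H·x̄ = [-3, 1]
step 0: S = H·P̄·Hᵀ + R = [272 -114; -114 115]
step 0: K = P̄·Hᵀ·S⁻¹ = [2455/18284 -1963/9142; -7857/18284 -953/9142; -987/2612 -387/1306]
step 0: x' = x̄ + K·y = [-4225/2612, 483/2612, 7411/2612]
step 0: P' = (I − K·H)·P̄ = [40601/18284 19073/18284 -15157/2612; 19073/18284 13465/18284 -7085/2612; -15157/2612 -7085/2612 48567/2612]
step 1: x̄ = F·x = [-4641/653, 13373/2612, 3325/653]
step 1: P̄ = F·P·Fᵀ + Q = [527858/4571 -516612/4571 -523720/4571; -516612/4571 2131053/18284 517159/4571; -523720/4571 517159/4571 564204/4571]
step 1: y = z − H·x̄ = [23961/1306, -9945/653]
step 1: S = H·P̄·Hᵀ + R = [4729930/4571 -3125208/4571; -3125208/4571 2190890/4571]
step 1: K = P̄·Hᵀ·S⁻¹ = [5901047/32587579 -7346821/32587579; -52277619/130350316 -6565519/65175158; -14577933/32587579 -5817186/32587579]
step 1: x' = x̄ + K·y = [-22901457/65175158, -183553285/260700632, -25866191/65175158]
step 1: P' = (I − K·H)·P̄ = [44418814/32587579 38517767/65175158 -103869158/32587579; 38517767/65175158 129313153/260700632 -89291225/65175158; -103869158/32587579 -89291225/65175158 334876218/32587579]
step 2: x̄ = F·x = [-68229585/260700632, 343730327/260700632, -310052663/260700632]
step 2: P̄ = F·P·Fᵀ + Q = [16782718697/260700632 -16085417367/260700632 -16293470761/260700632; -16085417367/260700632 16947938049/260700632 15881871727/260700632; -16293470761/260700632 15881871727/260700632 18259871385/260700632]
step 2: y = z − H·x̄ = [1016390871/260700632, -518071341/130350316]
step 2: S = H·P̄·Hᵀ + R = [149176840993/260700632 -49401723039/130350316; -49401723039/130350316 18146579405/65175158]
step 2: K = P̄·Hᵀ·S⁻¹ = [361790285695/2044637553809 -466800943148/2044637553809; -823277054652/2044637553809 -417399220109/4089275107618; -887763964929/2044637553809 -345881042379/2044637553809]
step 2: x' = x̄ + K·y = [2730672141288/2044637553809, 631185474145/4089275107618, -4518126358364/2044637553809]
step 2: P' = (I − K·H)·P̄ = [2711530022909/2044637553809 1174869868607/2044637553809 -6267386296135/2044637553809; 1174869868607/2044637553809 1998146923259/4089275107618 -2689811165603/2044637553809; -6267386296135/2044637553809 -2689811165603/2044637553809 20185683057921/2044637553809]

step 0: x' = [-4225/2612, 483/2612, 7411/2612], P' = [40601/18284 19073/18284 -15157/2612; 19073/18284 13465/18284 -7085/2612; -15157/2612 -7085/2612 48567/2612]
step 1: x' = [-22901457/65175158, -183553285/260700632, -25866191/65175158], P' = [44418814/32587579 38517767/65175158 -103869158/32587579; 38517767/65175158 129313153/260700632 -89291225/65175158; -103869158/32587579 -89291225/65175158 334876218/32587579]
step 2: x' = [2730672141288/2044637553809, 631185474145/4089275107618, -4518126358364/2044637553809], P' = [2711530022909/2044637553809 1174869868607/2044637553809 -6267386296135/2044637553809; 1174869868607/2044637553809 1998146923259/4089275107618 -2689811165603/2044637553809; -6267386296135/2044637553809 -2689811165603/2044637553809 20185683057921/2044637553809]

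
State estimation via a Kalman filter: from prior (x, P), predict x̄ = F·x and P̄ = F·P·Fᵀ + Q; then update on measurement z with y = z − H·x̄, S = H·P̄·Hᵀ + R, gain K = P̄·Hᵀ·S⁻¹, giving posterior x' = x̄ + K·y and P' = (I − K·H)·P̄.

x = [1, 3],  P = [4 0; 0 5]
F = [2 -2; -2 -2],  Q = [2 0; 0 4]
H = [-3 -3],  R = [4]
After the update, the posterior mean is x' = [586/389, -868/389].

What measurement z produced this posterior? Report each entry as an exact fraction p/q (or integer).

z = [2]

x̄ = F·x = [-4, -8]
P̄ = F·P·Fᵀ + Q = [38 4; 4 40]
S = H·P̄·Hᵀ + R = [778]
K = P̄·Hᵀ·S⁻¹ = [-63/389; -66/389]
x' − x̄ = [2142/389, 2244/389] = K·y
y = (KᵀK)⁻¹·Kᵀ·(x' − x̄) = [-34]
z = y + H·x̄ = [-34] + [36] = [2]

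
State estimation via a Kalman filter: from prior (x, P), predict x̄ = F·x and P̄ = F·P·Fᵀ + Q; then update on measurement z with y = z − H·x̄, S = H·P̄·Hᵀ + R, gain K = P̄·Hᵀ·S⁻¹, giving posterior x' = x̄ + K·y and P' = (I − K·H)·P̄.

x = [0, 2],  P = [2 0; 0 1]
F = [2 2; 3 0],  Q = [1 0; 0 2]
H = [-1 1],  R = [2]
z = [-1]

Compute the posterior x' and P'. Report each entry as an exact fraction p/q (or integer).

x̄ = F·x = [4, 0]
P̄ = F·P·Fᵀ + Q = [13 12; 12 20]
y = z − H·x̄ = [3]
S = H·P̄·Hᵀ + R = [11]
K = P̄·Hᵀ·S⁻¹ = [-1/11; 8/11]
x' = x̄ + K·y = [41/11, 24/11]
P' = (I − K·H)·P̄ = [142/11 140/11; 140/11 156/11]

x' = [41/11, 24/11]
P' = [142/11 140/11; 140/11 156/11]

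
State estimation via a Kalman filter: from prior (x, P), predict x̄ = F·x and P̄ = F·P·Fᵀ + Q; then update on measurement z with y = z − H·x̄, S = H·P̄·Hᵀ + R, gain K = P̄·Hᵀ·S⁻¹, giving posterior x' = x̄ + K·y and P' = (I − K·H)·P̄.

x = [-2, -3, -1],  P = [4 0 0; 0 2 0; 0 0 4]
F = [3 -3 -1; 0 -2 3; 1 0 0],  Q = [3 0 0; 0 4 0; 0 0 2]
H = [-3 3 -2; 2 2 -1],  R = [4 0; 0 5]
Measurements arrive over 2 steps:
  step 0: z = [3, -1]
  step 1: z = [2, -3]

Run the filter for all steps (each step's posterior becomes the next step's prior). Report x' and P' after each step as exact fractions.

step 0: x̄ = F·x = [4, 3, -2]
step 0: P̄ = F·P·Fᵀ + Q = [61 0 12; 0 48 0; 12 0 6]
step 0: y = z − H·x̄ = [2, -17]
step 0: S = H·P̄·Hᵀ + R = [1153 -78; -78 399]
step 0: K = P̄·Hᵀ·S⁻¹ = [-24671/151321 110684/453963; 21648/151321 40640/151321; -5916/151321 5670/151321]
step 0: x' = x̄ + K·y = [-213802/453963, -193621/151321, -410864/151321]
step 0: P' = (I − K·H)·P̄ = [195812/453963 10736/151321 -32460/151321; 10736/151321 244656/151321 307584/151321; -32460/151321 307584/151321 521898/151321]
step 1: x̄ = F·x = [777925/151321, -845350/151321, -213802/453963]
step 1: P̄ = F·P·Fᵀ + Q = [5612217/151321 -2607402/151321 196064/151321; -2607402/151321 2589982/151321 -118852/151321; 196064/151321 -118852/151321 1103738/453963]
step 1: y = z − H·x̄ = [15089797/453963, -1171141/453963]
step 1: S = H·P̄·Hᵀ + R = [379826861/453963 -50285054/453963; -50285054/453963 38295749/453963]
step 1: K = P̄·Hᵀ·S⁻¹ = [-4407919281/26471689271 6267857016/26471689271; 4034078152/26471689271 5471251036/26471689271; -496256988/26471689271 -1094338862/26471689271]
step 1: x' = x̄ + K·y = [-26601694076/26471689271, -27904727014/26471689271, -26139778372/26471689271]
step 1: P' = (I − K·H)·P̄ = [11257818246/26471689271 1505519562/26471689271 -5812609464/26471689271; 1505519562/26471689271 28037560818/26471689271 31729905580/26471689271; -5812609464/26471689271 31729905580/26471689271 57306286542/26471689271]

step 0: x' = [-213802/453963, -193621/151321, -410864/151321], P' = [195812/453963 10736/151321 -32460/151321; 10736/151321 244656/151321 307584/151321; -32460/151321 307584/151321 521898/151321]
step 1: x' = [-26601694076/26471689271, -27904727014/26471689271, -26139778372/26471689271], P' = [11257818246/26471689271 1505519562/26471689271 -5812609464/26471689271; 1505519562/26471689271 28037560818/26471689271 31729905580/26471689271; -5812609464/26471689271 31729905580/26471689271 57306286542/26471689271]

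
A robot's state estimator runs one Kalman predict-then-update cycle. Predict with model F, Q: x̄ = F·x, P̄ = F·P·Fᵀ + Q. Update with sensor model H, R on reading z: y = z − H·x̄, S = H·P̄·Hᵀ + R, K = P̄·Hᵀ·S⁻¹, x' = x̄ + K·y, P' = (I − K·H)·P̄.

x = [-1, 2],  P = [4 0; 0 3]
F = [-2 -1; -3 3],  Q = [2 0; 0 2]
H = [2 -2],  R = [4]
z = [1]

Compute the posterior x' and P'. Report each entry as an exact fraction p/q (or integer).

x̄ = F·x = [0, 9]
P̄ = F·P·Fᵀ + Q = [21 15; 15 65]
y = z − H·x̄ = [19]
S = H·P̄·Hᵀ + R = [228]
K = P̄·Hᵀ·S⁻¹ = [1/19; -25/57]
x' = x̄ + K·y = [1, 2/3]
P' = (I − K·H)·P̄ = [387/19 385/19; 385/19 1205/57]

x' = [1, 2/3]
P' = [387/19 385/19; 385/19 1205/57]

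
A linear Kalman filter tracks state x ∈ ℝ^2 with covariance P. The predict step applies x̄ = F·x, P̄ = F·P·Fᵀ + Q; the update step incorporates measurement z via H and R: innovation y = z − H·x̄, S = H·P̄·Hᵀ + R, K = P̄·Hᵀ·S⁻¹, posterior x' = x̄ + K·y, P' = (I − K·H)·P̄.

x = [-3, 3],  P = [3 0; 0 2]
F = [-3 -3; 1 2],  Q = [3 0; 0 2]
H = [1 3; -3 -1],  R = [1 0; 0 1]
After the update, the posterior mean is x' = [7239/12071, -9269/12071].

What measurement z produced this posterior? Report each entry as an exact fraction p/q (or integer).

z = [-2, -1]

x̄ = F·x = [0, 3]
P̄ = F·P·Fᵀ + Q = [48 -21; -21 13]
S = H·P̄·Hᵀ + R = [40 27; 27 320]
K = P̄·Hᵀ·S⁻¹ = [-1479/12071 -4515/12071; 4410/12071 1514/12071]
x' − x̄ = [7239/12071, -45482/12071] = K·y
y = (KᵀK)⁻¹·Kᵀ·(x' − x̄) = [-11, 2]
z = y + H·x̄ = [-11, 2] + [9, -3] = [-2, -1]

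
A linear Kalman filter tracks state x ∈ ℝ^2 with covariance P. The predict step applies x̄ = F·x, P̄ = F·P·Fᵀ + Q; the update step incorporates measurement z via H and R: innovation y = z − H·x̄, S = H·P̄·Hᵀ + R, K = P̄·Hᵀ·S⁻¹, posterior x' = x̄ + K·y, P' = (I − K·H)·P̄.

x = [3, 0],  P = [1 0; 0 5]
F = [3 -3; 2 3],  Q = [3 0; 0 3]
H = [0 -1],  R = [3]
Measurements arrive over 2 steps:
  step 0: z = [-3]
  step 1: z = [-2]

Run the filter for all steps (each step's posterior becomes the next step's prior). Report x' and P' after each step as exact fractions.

step 0: x̄ = F·x = [9, 6]
step 0: P̄ = F·P·Fᵀ + Q = [57 -39; -39 52]
step 0: y = z − H·x̄ = [3]
step 0: S = H·P̄·Hᵀ + R = [55]
step 0: K = P̄·Hᵀ·S⁻¹ = [39/55; -52/55]
step 0: x' = x̄ + K·y = [612/55, 174/55]
step 0: P' = (I − K·H)·P̄ = [1614/55 -117/55; -117/55 156/55]
step 1: x̄ = F·x = [1314/55, 1746/55]
step 1: P̄ = F·P·Fᵀ + Q = [18201/55 7929/55; 7929/55 6621/55]
step 1: y = z − H·x̄ = [1636/55]
step 1: S = H·P̄·Hᵀ + R = [6786/55]
step 1: K = P̄·Hᵀ·S⁻¹ = [-881/754; -2207/2262]
step 1: x' = x̄ + K·y = [-4096/377, 3080/1131]
step 1: P' = (I − K·H)·P̄ = [122511/754 2643/754; 2643/754 2207/754]

step 0: x' = [612/55, 174/55], P' = [1614/55 -117/55; -117/55 156/55]
step 1: x' = [-4096/377, 3080/1131], P' = [122511/754 2643/754; 2643/754 2207/754]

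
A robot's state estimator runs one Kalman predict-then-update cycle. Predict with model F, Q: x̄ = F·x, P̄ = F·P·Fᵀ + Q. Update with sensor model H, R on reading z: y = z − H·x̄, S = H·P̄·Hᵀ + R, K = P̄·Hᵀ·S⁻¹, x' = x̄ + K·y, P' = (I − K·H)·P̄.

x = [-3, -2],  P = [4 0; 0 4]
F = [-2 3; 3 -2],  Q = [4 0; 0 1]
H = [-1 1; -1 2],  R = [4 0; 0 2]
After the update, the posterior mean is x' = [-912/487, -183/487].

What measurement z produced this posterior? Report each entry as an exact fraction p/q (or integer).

x̄ = F·x = [0, -5]
P̄ = F·P·Fᵀ + Q = [56 -48; -48 53]
S = H·P̄·Hᵀ + R = [209 306; 306 462]
K = P̄·Hᵀ·S⁻¹ = [-256/487 28/1461; -77/487 640/1461]
x' − x̄ = [-912/487, 2252/487] = K·y
y = (KᵀK)⁻¹·Kᵀ·(x' − x̄) = [4, 12]
z = y + H·x̄ = [4, 12] + [-5, -10] = [-1, 2]

z = [-1, 2]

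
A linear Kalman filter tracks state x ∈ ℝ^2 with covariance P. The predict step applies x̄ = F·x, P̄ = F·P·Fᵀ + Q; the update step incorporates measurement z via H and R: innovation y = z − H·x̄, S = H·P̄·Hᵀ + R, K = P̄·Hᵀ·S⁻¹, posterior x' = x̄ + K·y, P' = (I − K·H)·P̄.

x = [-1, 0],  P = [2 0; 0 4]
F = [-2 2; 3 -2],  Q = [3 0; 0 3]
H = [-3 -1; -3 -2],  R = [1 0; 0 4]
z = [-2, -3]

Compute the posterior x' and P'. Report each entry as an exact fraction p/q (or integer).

x̄ = F·x = [2, -3]
P̄ = F·P·Fᵀ + Q = [27 -28; -28 37]
y = z − H·x̄ = [1, -3]
S = H·P̄·Hᵀ + R = [113 65; 65 59]
K = P̄·Hᵀ·S⁻¹ = [-751/1221 310/1221; 193/222 -175/222]
x' = x̄ + K·y = [761/1221, 26/111]
P' = (I − K·H)·P̄ = [914/1221 -181/111; -181/111 893/222]

x' = [761/1221, 26/111]
P' = [914/1221 -181/111; -181/111 893/222]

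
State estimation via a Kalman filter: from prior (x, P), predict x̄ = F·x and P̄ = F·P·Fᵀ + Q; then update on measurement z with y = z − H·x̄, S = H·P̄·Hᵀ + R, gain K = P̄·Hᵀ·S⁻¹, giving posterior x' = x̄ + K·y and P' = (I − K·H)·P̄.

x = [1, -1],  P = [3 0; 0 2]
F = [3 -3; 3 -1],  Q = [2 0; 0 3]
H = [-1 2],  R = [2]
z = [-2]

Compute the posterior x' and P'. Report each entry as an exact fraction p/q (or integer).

x' = [194/45, 56/45]
P' = [1754/45 896/45; 896/45 479/45]

x̄ = F·x = [6, 4]
P̄ = F·P·Fᵀ + Q = [47 33; 33 32]
y = z − H·x̄ = [-4]
S = H·P̄·Hᵀ + R = [45]
K = P̄·Hᵀ·S⁻¹ = [19/45; 31/45]
x' = x̄ + K·y = [194/45, 56/45]
P' = (I − K·H)·P̄ = [1754/45 896/45; 896/45 479/45]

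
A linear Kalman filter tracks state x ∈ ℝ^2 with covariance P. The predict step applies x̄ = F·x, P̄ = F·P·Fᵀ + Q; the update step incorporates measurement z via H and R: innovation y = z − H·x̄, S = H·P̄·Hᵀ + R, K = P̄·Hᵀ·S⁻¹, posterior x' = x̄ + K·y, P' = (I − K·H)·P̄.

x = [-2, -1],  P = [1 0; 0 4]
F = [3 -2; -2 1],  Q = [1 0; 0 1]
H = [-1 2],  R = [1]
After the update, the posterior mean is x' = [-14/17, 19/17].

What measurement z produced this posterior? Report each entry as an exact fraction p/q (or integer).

x̄ = F·x = [-4, 3]
P̄ = F·P·Fᵀ + Q = [26 -14; -14 9]
S = H·P̄·Hᵀ + R = [119]
K = P̄·Hᵀ·S⁻¹ = [-54/119; 32/119]
x' − x̄ = [54/17, -32/17] = K·y
y = (KᵀK)⁻¹·Kᵀ·(x' − x̄) = [-7]
z = y + H·x̄ = [-7] + [10] = [3]

z = [3]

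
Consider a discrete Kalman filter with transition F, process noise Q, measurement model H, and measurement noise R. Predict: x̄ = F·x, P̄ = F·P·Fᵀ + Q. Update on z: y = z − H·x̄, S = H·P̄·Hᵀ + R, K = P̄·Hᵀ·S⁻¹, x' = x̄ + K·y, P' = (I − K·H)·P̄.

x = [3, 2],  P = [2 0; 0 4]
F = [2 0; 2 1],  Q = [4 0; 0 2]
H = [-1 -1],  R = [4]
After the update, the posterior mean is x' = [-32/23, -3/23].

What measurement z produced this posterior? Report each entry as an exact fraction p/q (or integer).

x̄ = F·x = [6, 8]
P̄ = F·P·Fᵀ + Q = [12 8; 8 14]
S = H·P̄·Hᵀ + R = [46]
K = P̄·Hᵀ·S⁻¹ = [-10/23; -11/23]
x' − x̄ = [-170/23, -187/23] = K·y
y = (KᵀK)⁻¹·Kᵀ·(x' − x̄) = [17]
z = y + H·x̄ = [17] + [-14] = [3]

z = [3]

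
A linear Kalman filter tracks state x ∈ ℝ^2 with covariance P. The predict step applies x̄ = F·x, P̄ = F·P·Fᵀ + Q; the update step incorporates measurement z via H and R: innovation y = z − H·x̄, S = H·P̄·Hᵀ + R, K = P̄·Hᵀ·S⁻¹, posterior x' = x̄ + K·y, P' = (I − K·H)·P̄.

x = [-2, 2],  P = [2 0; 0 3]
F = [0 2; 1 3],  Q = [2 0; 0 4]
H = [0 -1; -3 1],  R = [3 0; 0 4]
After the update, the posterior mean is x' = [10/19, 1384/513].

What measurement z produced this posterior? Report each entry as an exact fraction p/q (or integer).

z = [-3, 2]

x̄ = F·x = [4, 4]
P̄ = F·P·Fᵀ + Q = [14 18; 18 33]
S = H·P̄·Hᵀ + R = [36 21; 21 55]
K = P̄·Hᵀ·S⁻¹ = [-6/19 -6/19; -458/513 -7/171]
x' − x̄ = [-66/19, -668/513] = K·y
y = (KᵀK)⁻¹·Kᵀ·(x' − x̄) = [1, 10]
z = y + H·x̄ = [1, 10] + [-4, -8] = [-3, 2]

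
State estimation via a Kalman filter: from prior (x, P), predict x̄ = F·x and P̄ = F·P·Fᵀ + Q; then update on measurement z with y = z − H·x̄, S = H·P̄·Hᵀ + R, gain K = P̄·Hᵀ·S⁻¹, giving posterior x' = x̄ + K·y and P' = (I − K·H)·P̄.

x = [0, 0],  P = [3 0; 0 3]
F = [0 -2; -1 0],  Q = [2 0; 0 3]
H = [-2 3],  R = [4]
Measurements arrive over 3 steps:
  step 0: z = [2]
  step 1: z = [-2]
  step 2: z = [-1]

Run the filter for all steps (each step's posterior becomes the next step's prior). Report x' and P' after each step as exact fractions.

step 0: x̄ = F·x = [0, 0]
step 0: P̄ = F·P·Fᵀ + Q = [14 0; 0 6]
step 0: y = z − H·x̄ = [2]
step 0: S = H·P̄·Hᵀ + R = [114]
step 0: K = P̄·Hᵀ·S⁻¹ = [-14/57; 3/19]
step 0: x' = x̄ + K·y = [-28/57, 6/19]
step 0: P' = (I − K·H)·P̄ = [406/57 84/19; 84/19 60/19]
step 1: x̄ = F·x = [-12/19, 28/57]
step 1: P̄ = F·P·Fᵀ + Q = [278/19 168/19; 168/19 577/57]
step 1: y = z − H·x̄ = [-90/19]
step 1: S = H·P̄·Hᵀ + R = [903/19]
step 1: K = P̄·Hᵀ·S⁻¹ = [-52/903; 241/903]
step 1: x' = x̄ + K·y = [-108/301, -698/903]
step 1: P' = (I − K·H)·P̄ = [13070/903 8644/903; 8644/903 2028/301]
step 2: x̄ = F·x = [1396/903, 108/301]
step 2: P̄ = F·P·Fᵀ + Q = [8714/301 17288/903; 17288/903 15779/903]
step 2: y = z − H·x̄ = [131/129]
step 2: S = H·P̄·Hᵀ + R = [2035/43]
step 2: K = P̄·Hᵀ·S⁻¹ = [-4/407; 1823/6105]
step 2: x' = x̄ + K·y = [4376/2849, 84877/128205]
step 2: P' = (I − K·H)·P̄ = [82466/2849 54940/2849; 54940/2849 1699244/128205]

step 0: x' = [-28/57, 6/19], P' = [406/57 84/19; 84/19 60/19]
step 1: x' = [-108/301, -698/903], P' = [13070/903 8644/903; 8644/903 2028/301]
step 2: x' = [4376/2849, 84877/128205], P' = [82466/2849 54940/2849; 54940/2849 1699244/128205]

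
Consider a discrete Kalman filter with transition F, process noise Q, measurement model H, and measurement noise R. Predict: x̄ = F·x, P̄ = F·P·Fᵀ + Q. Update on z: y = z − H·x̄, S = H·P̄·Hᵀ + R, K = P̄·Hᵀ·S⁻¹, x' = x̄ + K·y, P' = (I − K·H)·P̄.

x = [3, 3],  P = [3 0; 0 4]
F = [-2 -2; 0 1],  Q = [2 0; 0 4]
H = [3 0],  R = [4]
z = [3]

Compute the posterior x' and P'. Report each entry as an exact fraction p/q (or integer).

x' = [111/137, -57/137]
P' = [60/137 -16/137; -16/137 808/137]

x̄ = F·x = [-12, 3]
P̄ = F·P·Fᵀ + Q = [30 -8; -8 8]
y = z − H·x̄ = [39]
S = H·P̄·Hᵀ + R = [274]
K = P̄·Hᵀ·S⁻¹ = [45/137; -12/137]
x' = x̄ + K·y = [111/137, -57/137]
P' = (I − K·H)·P̄ = [60/137 -16/137; -16/137 808/137]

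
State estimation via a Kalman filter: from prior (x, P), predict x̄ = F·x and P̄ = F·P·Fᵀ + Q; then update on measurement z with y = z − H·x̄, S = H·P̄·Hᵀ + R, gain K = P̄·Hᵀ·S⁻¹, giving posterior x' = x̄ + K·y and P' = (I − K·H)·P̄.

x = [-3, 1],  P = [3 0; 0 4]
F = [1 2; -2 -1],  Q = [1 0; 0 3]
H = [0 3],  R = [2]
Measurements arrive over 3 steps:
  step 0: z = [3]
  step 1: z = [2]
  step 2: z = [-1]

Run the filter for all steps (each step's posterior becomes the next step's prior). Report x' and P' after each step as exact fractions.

step 0: x' = [331/173, 181/173], P' = [1696/173 -28/173; -28/173 38/173]
step 1: x' = [96087/65407, 41688/65407], P' = [145559/65407 -6656/65407; -6656/65407 14458/65407]
step 2: x' = [10914483/7027433, -2766597/7027433], P' = [14705014/7027433 -573508/7027433; -573508/7027433 1532582/7027433]

step 0: x̄ = F·x = [-1, 5]
step 0: P̄ = F·P·Fᵀ + Q = [20 -14; -14 19]
step 0: y = z − H·x̄ = [-12]
step 0: S = H·P̄·Hᵀ + R = [173]
step 0: K = P̄·Hᵀ·S⁻¹ = [-42/173; 57/173]
step 0: x' = x̄ + K·y = [331/173, 181/173]
step 0: P' = (I − K·H)·P̄ = [1696/173 -28/173; -28/173 38/173]
step 1: x̄ = F·x = [693/173, -843/173]
step 1: P̄ = F·P·Fᵀ + Q = [1909/173 -3328/173; -3328/173 7229/173]
step 1: y = z − H·x̄ = [2875/173]
step 1: S = H·P̄·Hᵀ + R = [65407/173]
step 1: K = P̄·Hᵀ·S⁻¹ = [-9984/65407; 21687/65407]
step 1: x' = x̄ + K·y = [96087/65407, 41688/65407]
step 1: P' = (I − K·H)·P̄ = [145559/65407 -6656/65407; -6656/65407 14458/65407]
step 2: x̄ = F·x = [179463/65407, -233862/65407]
step 2: P̄ = F·P·Fᵀ + Q = [242174/65407 -286754/65407; -286754/65407 766291/65407]
step 2: y = z − H·x̄ = [636179/65407]
step 2: S = H·P̄·Hᵀ + R = [7027433/65407]
step 2: K = P̄·Hᵀ·S⁻¹ = [-860262/7027433; 2298873/7027433]
step 2: x' = x̄ + K·y = [10914483/7027433, -2766597/7027433]
step 2: P' = (I − K·H)·P̄ = [14705014/7027433 -573508/7027433; -573508/7027433 1532582/7027433]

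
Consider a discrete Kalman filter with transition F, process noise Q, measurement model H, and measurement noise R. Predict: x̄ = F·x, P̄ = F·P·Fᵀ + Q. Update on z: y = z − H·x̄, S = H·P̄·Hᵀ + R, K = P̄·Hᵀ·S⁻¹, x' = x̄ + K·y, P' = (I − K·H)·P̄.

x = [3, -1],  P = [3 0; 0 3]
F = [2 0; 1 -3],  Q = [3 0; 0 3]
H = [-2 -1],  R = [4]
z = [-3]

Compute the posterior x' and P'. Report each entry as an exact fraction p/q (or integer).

x' = [186/121, 51/121]
P' = [519/121 -894/121; -894/121 1968/121]

x̄ = F·x = [6, 6]
P̄ = F·P·Fᵀ + Q = [15 6; 6 33]
y = z − H·x̄ = [15]
S = H·P̄·Hᵀ + R = [121]
K = P̄·Hᵀ·S⁻¹ = [-36/121; -45/121]
x' = x̄ + K·y = [186/121, 51/121]
P' = (I − K·H)·P̄ = [519/121 -894/121; -894/121 1968/121]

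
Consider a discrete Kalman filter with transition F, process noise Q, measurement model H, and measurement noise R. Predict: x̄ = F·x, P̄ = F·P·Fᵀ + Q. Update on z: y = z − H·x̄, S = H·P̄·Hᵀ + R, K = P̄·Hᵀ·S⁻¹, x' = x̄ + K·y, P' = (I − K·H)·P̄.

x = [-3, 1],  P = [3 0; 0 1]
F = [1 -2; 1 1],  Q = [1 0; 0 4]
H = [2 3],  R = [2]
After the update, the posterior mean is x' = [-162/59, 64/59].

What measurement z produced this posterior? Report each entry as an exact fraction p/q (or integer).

z = [-2]

x̄ = F·x = [-5, -2]
P̄ = F·P·Fᵀ + Q = [8 1; 1 8]
S = H·P̄·Hᵀ + R = [118]
K = P̄·Hᵀ·S⁻¹ = [19/118; 13/59]
x' − x̄ = [133/59, 182/59] = K·y
y = (KᵀK)⁻¹·Kᵀ·(x' − x̄) = [14]
z = y + H·x̄ = [14] + [-16] = [-2]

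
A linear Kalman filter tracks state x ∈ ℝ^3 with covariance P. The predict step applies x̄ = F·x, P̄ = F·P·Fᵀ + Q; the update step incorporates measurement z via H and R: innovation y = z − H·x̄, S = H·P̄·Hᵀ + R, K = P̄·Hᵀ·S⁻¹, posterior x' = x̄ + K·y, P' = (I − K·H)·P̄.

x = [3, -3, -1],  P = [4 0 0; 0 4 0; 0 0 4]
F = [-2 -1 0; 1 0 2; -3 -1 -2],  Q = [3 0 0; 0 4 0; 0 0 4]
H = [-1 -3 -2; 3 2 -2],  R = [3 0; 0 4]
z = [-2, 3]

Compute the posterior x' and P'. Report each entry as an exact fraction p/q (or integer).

x̄ = F·x = [-3, 1, -4]
P̄ = F·P·Fᵀ + Q = [23 -8 28; -8 24 -28; 28 -28 60]
y = z − H·x̄ = [-10, 2]
S = H·P̄·Hᵀ + R = [210 -53; -53 339]
K = P̄·Hᵀ·S⁻¹ = [-18804/68381 -3545/68381; 1528/68381 16376/68381; -26572/68381 -22712/68381]
x' = x̄ + K·y = [-24193/68381, 85853/68381, -53228/68381]
P' = (I − K·H)·P̄ = [527908/68381 -413880/68381 385072/68381; -413880/68381 343288/68381 -310284/68381; 385072/68381 -310284/68381 312748/68381]

x' = [-24193/68381, 85853/68381, -53228/68381]
P' = [527908/68381 -413880/68381 385072/68381; -413880/68381 343288/68381 -310284/68381; 385072/68381 -310284/68381 312748/68381]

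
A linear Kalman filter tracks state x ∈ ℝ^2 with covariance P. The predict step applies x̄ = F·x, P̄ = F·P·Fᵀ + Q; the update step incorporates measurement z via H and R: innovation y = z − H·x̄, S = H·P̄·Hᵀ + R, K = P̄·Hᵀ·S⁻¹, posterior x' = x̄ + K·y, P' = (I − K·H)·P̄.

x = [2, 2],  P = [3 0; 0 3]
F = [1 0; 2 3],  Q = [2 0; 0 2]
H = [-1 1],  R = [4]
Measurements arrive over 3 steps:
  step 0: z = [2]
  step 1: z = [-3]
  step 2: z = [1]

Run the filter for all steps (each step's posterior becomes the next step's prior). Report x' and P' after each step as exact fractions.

step 0: x̄ = F·x = [2, 10]
step 0: P̄ = F·P·Fᵀ + Q = [5 6; 6 41]
step 0: y = z − H·x̄ = [-6]
step 0: S = H·P̄·Hᵀ + R = [38]
step 0: K = P̄·Hᵀ·S⁻¹ = [1/38; 35/38]
step 0: x' = x̄ + K·y = [35/19, 85/19]
step 0: P' = (I − K·H)·P̄ = [189/38 193/38; 193/38 333/38]
step 1: x̄ = F·x = [35/19, 325/19]
step 1: P̄ = F·P·Fᵀ + Q = [265/38 957/38; 957/38 6145/38]
step 1: y = z − H·x̄ = [-347/19]
step 1: S = H·P̄·Hᵀ + R = [2324/19]
step 1: K = P̄·Hᵀ·S⁻¹ = [173/1162; 1297/1162]
step 1: x' = x̄ + K·y = [-1019/1162, -3811/1162]
step 1: P' = (I − K·H)·P̄ = [4953/1162 5645/1162; 5645/1162 10833/1162]
step 2: x̄ = F·x = [-1019/1162, -13471/1162]
step 2: P̄ = F·P·Fᵀ + Q = [7277/1162 26841/1162; 26841/1162 187373/1162]
step 2: y = z − H·x̄ = [6807/581]
step 2: S = H·P̄·Hᵀ + R = [72808/581]
step 2: K = P̄·Hᵀ·S⁻¹ = [4891/36404; 40133/36404]
step 2: x' = x̄ + K·y = [25379/36404, 48169/36404]
step 2: P' = (I − K·H)·P̄ = [36408/9101 41299/9101; 41299/9101 81432/9101]

step 0: x' = [35/19, 85/19], P' = [189/38 193/38; 193/38 333/38]
step 1: x' = [-1019/1162, -3811/1162], P' = [4953/1162 5645/1162; 5645/1162 10833/1162]
step 2: x' = [25379/36404, 48169/36404], P' = [36408/9101 41299/9101; 41299/9101 81432/9101]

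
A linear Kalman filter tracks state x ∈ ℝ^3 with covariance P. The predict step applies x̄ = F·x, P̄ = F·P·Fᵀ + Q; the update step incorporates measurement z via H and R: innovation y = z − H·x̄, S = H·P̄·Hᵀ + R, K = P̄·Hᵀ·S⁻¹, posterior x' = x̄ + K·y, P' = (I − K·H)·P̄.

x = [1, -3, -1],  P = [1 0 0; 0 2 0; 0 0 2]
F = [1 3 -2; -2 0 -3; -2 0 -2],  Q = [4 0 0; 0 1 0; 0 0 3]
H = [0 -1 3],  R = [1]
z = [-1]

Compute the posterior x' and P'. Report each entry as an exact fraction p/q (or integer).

x' = [-6, 1, 0]
P' = [1889/63 430/63 146/63; 430/63 824/63 283/63; 146/63 283/63 104/63]

x̄ = F·x = [-6, 1, 0]
P̄ = F·P·Fᵀ + Q = [31 10 6; 10 23 16; 6 16 15]
y = z − H·x̄ = [0]
S = H·P̄·Hᵀ + R = [63]
K = P̄·Hᵀ·S⁻¹ = [8/63; 25/63; 29/63]
x' = x̄ + K·y = [-6, 1, 0]
P' = (I − K·H)·P̄ = [1889/63 430/63 146/63; 430/63 824/63 283/63; 146/63 283/63 104/63]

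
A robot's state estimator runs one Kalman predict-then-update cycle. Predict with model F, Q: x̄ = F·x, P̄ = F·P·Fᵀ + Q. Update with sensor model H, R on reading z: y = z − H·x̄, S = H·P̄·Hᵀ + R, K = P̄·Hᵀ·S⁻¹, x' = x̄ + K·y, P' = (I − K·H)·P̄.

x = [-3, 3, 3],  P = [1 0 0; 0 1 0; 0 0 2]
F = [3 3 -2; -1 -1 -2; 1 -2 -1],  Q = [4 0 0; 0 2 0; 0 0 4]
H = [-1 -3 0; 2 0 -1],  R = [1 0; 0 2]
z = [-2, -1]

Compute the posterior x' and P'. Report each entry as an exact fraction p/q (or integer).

x' = [-70111/16343, 33129/16343, -127093/16343]
P' = [35363/16343 -11341/16343 56940/16343; -11341/16343 5433/16343 -18124/16343; 56940/16343 -18124/16343 118390/16343]

x̄ = F·x = [-6, -6, -12]
P̄ = F·P·Fᵀ + Q = [30 2 1; 2 12 5; 1 5 11]
y = z − H·x̄ = [-26, -1]
S = H·P̄·Hᵀ + R = [151 -56; -56 129]
K = P̄·Hᵀ·S⁻¹ = [-1340/16343 6893/16343; -4958/16343 -2279/16343; -2568/16343 -2255/16343]
x' = x̄ + K·y = [-70111/16343, 33129/16343, -127093/16343]
P' = (I − K·H)·P̄ = [35363/16343 -11341/16343 56940/16343; -11341/16343 5433/16343 -18124/16343; 56940/16343 -18124/16343 118390/16343]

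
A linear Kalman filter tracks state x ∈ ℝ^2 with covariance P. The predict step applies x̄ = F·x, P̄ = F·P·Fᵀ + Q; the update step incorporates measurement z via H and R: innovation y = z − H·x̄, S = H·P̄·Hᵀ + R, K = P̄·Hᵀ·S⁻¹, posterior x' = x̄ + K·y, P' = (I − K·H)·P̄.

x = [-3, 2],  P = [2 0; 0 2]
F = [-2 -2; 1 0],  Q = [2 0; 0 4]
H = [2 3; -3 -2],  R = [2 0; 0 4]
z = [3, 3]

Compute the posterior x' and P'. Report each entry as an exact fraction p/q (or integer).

x̄ = F·x = [2, -3]
P̄ = F·P·Fᵀ + Q = [18 -4; -4 6]
y = z − H·x̄ = [8, 3]
S = H·P̄·Hᵀ + R = [80 -92; -92 142]
K = P̄·Hᵀ·S⁻¹ = [-103/362 -92/181; 355/724 115/362]
x' = x̄ + K·y = [-326/181, 679/362]
P' = (I − K·H)·P̄ = [262/181 -209/181; -209/181 397/362]

x' = [-326/181, 679/362]
P' = [262/181 -209/181; -209/181 397/362]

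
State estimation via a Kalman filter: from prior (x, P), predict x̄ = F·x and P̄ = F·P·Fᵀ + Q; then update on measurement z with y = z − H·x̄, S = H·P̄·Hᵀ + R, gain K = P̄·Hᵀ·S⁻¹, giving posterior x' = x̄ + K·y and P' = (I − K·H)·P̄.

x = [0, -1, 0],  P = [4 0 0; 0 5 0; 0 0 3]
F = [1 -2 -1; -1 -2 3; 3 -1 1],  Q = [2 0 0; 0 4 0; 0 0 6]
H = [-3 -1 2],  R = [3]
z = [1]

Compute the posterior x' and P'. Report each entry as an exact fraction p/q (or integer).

x̄ = F·x = [2, 2, 1]
P̄ = F·P·Fᵀ + Q = [29 7 19; 7 55 7; 19 7 50]
y = z − H·x̄ = [7]
S = H·P̄·Hᵀ + R = [305]
K = P̄·Hᵀ·S⁻¹ = [-56/305; -62/305; 36/305]
x' = x̄ + K·y = [218/305, 176/305, 557/305]
P' = (I − K·H)·P̄ = [5709/305 -1337/305 7811/305; -1337/305 12931/305 4367/305; 7811/305 4367/305 13954/305]

x' = [218/305, 176/305, 557/305]
P' = [5709/305 -1337/305 7811/305; -1337/305 12931/305 4367/305; 7811/305 4367/305 13954/305]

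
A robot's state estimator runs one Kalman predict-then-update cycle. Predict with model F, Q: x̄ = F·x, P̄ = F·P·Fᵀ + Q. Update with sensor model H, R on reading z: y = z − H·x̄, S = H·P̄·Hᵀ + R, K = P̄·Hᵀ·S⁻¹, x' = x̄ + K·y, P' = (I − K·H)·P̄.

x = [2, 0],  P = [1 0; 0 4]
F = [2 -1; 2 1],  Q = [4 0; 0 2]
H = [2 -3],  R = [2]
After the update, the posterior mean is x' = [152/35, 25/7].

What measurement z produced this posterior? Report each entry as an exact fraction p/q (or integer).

x̄ = F·x = [4, 4]
P̄ = F·P·Fᵀ + Q = [12 0; 0 10]
S = H·P̄·Hᵀ + R = [140]
K = P̄·Hᵀ·S⁻¹ = [6/35; -3/14]
x' − x̄ = [12/35, -3/7] = K·y
y = (KᵀK)⁻¹·Kᵀ·(x' − x̄) = [2]
z = y + H·x̄ = [2] + [-4] = [-2]

z = [-2]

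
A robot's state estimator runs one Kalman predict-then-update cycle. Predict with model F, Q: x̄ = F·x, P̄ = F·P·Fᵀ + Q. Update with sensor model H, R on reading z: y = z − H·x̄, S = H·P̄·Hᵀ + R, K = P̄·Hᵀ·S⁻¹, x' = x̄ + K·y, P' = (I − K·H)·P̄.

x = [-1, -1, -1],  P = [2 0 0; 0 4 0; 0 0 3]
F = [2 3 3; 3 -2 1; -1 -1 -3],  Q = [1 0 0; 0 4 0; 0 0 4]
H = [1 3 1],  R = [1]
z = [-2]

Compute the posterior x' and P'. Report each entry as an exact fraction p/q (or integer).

x̄ = F·x = [-8, -2, 5]
P̄ = F·P·Fᵀ + Q = [72 -3 -43; -3 41 -7; -43 -7 37]
y = z − H·x̄ = [7]
S = H·P̄·Hᵀ + R = [333]
K = P̄·Hᵀ·S⁻¹ = [20/333; 113/333; -3/37]
x' = x̄ + K·y = [-2524/333, 125/333, 164/37]
P' = (I − K·H)·P̄ = [23576/333 -3259/333 -1531/37; -3259/333 884/333 80/37; -1531/37 80/37 1288/37]

x' = [-2524/333, 125/333, 164/37]
P' = [23576/333 -3259/333 -1531/37; -3259/333 884/333 80/37; -1531/37 80/37 1288/37]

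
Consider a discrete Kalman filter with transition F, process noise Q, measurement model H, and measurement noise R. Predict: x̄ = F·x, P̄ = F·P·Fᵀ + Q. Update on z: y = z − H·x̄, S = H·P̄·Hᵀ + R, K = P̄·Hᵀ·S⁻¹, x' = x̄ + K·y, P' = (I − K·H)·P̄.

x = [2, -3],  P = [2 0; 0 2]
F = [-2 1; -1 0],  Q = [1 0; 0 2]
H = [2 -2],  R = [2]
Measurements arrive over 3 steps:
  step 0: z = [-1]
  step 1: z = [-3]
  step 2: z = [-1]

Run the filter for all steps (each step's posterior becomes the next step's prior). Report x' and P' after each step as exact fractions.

step 0: x̄ = F·x = [-7, -2]
step 0: P̄ = F·P·Fᵀ + Q = [11 4; 4 4]
step 0: y = z − H·x̄ = [9]
step 0: S = H·P̄·Hᵀ + R = [30]
step 0: K = P̄·Hᵀ·S⁻¹ = [7/15; 0]
step 0: x' = x̄ + K·y = [-14/5, -2]
step 0: P' = (I − K·H)·P̄ = [67/15 4; 4 4]
step 1: x̄ = F·x = [18/5, 14/5]
step 1: P̄ = F·P·Fᵀ + Q = [103/15 74/15; 74/15 97/15]
step 1: y = z − H·x̄ = [-23/5]
step 1: S = H·P̄·Hᵀ + R = [238/15]
step 1: K = P̄·Hᵀ·S⁻¹ = [29/119; -23/119]
step 1: x' = x̄ + K·y = [295/119, 439/119]
step 1: P' = (I − K·H)·P̄ = [705/119 676/119; 676/119 699/119]
step 2: x̄ = F·x = [-151/119, -295/119]
step 2: P̄ = F·P·Fᵀ + Q = [934/119 734/119; 734/119 943/119]
step 2: y = z − H·x̄ = [-407/119]
step 2: S = H·P̄·Hᵀ + R = [1874/119]
step 2: K = P̄·Hᵀ·S⁻¹ = [200/937; -209/937]
step 2: x' = x̄ + K·y = [-1873/937, -1608/937]
step 2: P' = (I − K·H)·P̄ = [6682/937 6482/937; 6482/937 6691/937]

step 0: x' = [-14/5, -2], P' = [67/15 4; 4 4]
step 1: x' = [295/119, 439/119], P' = [705/119 676/119; 676/119 699/119]
step 2: x' = [-1873/937, -1608/937], P' = [6682/937 6482/937; 6482/937 6691/937]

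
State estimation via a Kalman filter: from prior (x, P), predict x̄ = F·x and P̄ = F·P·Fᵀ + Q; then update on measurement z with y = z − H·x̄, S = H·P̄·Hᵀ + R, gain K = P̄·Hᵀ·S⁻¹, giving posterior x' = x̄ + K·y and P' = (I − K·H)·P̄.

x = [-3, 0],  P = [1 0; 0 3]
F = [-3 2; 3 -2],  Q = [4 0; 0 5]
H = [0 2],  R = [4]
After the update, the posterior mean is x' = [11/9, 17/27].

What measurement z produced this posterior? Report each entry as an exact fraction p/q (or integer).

x̄ = F·x = [9, -9]
P̄ = F·P·Fᵀ + Q = [25 -21; -21 26]
S = H·P̄·Hᵀ + R = [108]
K = P̄·Hᵀ·S⁻¹ = [-7/18; 13/27]
x' − x̄ = [-70/9, 260/27] = K·y
y = (KᵀK)⁻¹·Kᵀ·(x' − x̄) = [20]
z = y + H·x̄ = [20] + [-18] = [2]

z = [2]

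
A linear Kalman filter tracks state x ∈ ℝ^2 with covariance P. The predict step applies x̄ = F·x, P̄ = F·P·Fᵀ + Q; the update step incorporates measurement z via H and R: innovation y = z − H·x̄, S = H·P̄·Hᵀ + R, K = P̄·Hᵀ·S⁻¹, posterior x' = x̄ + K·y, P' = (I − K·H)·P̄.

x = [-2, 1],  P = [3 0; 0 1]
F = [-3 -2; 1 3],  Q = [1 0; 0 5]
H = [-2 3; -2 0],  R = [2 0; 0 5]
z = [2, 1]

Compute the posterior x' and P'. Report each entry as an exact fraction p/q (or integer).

x' = [-85/2811, 3258/4685]
P' = [2935/2811 628/937; 628/937 3034/4685]

x̄ = F·x = [4, 1]
P̄ = F·P·Fᵀ + Q = [32 -15; -15 17]
y = z − H·x̄ = [7, 9]
S = H·P̄·Hᵀ + R = [463 218; 218 133]
K = P̄·Hᵀ·S⁻¹ = [-109/2811 -1174/2811; 1411/4685 -1256/4685]
x' = x̄ + K·y = [-85/2811, 3258/4685]
P' = (I − K·H)·P̄ = [2935/2811 628/937; 628/937 3034/4685]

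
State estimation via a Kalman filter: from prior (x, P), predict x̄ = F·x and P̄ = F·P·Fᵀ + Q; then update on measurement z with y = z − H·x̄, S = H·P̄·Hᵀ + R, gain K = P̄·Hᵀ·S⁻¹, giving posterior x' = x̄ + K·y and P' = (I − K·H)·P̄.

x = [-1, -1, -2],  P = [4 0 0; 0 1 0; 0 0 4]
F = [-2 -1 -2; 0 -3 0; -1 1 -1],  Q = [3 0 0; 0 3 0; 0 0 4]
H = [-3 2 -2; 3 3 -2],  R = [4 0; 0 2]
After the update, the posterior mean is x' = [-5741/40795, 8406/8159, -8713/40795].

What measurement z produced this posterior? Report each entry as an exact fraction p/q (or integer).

x̄ = F·x = [7, 3, 2]
P̄ = F·P·Fᵀ + Q = [36 3 15; 3 12 -3; 15 -3 13]
S = H·P̄·Hᵀ + R = [596 -179; -179 396]
K = P̄·Hᵀ·S⁻¹ = [-36699/203975 28224/203975; 3489/40795 6831/40795; -28702/203975 -7823/203975]
x' − x̄ = [-291306/40795, -16071/8159, -90303/40795] = K·y
y = (KᵀK)⁻¹·Kᵀ·(x' − x̄) = [22, -23]
z = y + H·x̄ = [22, -23] + [-19, 26] = [3, 3]

z = [3, 3]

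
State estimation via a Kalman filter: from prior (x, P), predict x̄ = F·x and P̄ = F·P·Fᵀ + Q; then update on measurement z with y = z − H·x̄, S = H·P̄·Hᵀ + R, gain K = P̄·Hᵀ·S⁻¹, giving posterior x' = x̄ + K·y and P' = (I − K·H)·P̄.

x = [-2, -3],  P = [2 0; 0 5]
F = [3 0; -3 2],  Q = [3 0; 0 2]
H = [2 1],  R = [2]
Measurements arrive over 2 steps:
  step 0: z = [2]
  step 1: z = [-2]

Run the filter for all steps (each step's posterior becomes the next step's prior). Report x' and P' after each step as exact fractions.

step 0: x̄ = F·x = [-6, 0]
step 0: P̄ = F·P·Fᵀ + Q = [21 -18; -18 40]
step 0: y = z − H·x̄ = [14]
step 0: S = H·P̄·Hᵀ + R = [54]
step 0: K = P̄·Hᵀ·S⁻¹ = [4/9; 2/27]
step 0: x' = x̄ + K·y = [2/9, 28/27]
step 0: P' = (I − K·H)·P̄ = [31/3 -178/9; -178/9 1072/27]
step 1: x̄ = F·x = [2/3, 38/27]
step 1: P̄ = F·P·Fᵀ + Q = [96 -635/3; -635/3 13261/27]
step 1: y = z − H·x̄ = [-128/27]
step 1: S = H·P̄·Hᵀ + R = [823/27]
step 1: K = P̄·Hᵀ·S⁻¹ = [-531/823; 1831/823]
step 1: x' = x̄ + K·y = [3066/823, -7522/823]
step 1: P' = (I − K·H)·P̄ = [68565/823 -138192/823; -138192/823 280046/823]

step 0: x' = [2/9, 28/27], P' = [31/3 -178/9; -178/9 1072/27]
step 1: x' = [3066/823, -7522/823], P' = [68565/823 -138192/823; -138192/823 280046/823]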